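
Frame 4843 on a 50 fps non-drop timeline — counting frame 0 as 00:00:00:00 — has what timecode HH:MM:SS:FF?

4843 ÷ 50 = 96 full seconds, remainder 43 frames.
96 s = 0 h 1 min 36 s.
Timecode: 00:01:36:43.

00:01:36:43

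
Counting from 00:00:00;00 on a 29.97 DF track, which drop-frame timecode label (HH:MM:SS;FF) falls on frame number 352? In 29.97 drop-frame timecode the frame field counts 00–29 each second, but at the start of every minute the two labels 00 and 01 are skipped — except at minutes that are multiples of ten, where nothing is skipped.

Each 10-minute DF block holds 10 × 60 × 30 − 9 × 2 = 17982 frames. 352 ÷ 17982 → 0 full blocks, remainder 352.
Within the partial block the first minute is 1800 frames and each further minute 1798, so 0 further minute boundaries passed. Total skipped labels = 18 × 0 + 2 × 0 = 0.
Non-drop label index = 352 + 0 = 352; at 30 labels/s that is 00:00:11:22, i.e. DF 00:00:11;22.

00:00:11;22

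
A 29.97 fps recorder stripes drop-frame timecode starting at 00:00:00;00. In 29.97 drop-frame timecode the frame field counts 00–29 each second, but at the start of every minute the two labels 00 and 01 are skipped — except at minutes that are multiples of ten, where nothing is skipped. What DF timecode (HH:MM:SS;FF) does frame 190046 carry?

01:45:41;06

Ten DF minutes hold 17982 frames, so frame 190046 lies in block 10 (frames 179820–197801) with 10226 frames into that block.
The block's first minute is 1800 frames and the rest 1798 each; 10226 frames reaches minute 5, so 10 × 18 + 5 × 2 = 190 labels have been skipped so far.
Adding those back, label number 190046 + 190 = 190236 at 30 labels/s is 6341 s + 6 f = 1 h 45 min 41 s frame 6, i.e. 01:45:41;06.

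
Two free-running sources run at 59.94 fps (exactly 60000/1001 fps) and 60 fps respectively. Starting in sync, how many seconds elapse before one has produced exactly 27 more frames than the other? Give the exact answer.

The gap grows by |60 − 60000/1001| = 60/1001 frames per second.
Time for a 27-frame gap: 27 ÷ (60/1001) = 450.45 s.

450.45 seconds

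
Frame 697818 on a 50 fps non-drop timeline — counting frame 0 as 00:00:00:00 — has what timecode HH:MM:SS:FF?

697818 ÷ 50 = 13956 full seconds, remainder 18 frames.
13956 s = 3 h 52 min 36 s.
Timecode: 03:52:36:18.

03:52:36:18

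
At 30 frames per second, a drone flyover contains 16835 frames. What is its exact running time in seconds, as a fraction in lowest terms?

3367/6 seconds

Running time = 16835 ÷ (30) = 16835 × 1/30 = 3367/6 s.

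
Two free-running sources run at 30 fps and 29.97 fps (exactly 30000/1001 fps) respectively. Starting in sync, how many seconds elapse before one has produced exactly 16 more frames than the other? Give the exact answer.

The gap grows by |30000/1001 − 30| = 30/1001 frames per second.
Time for a 16-frame gap: 16 ÷ (30/1001) = 8008/15 s.

8008/15 seconds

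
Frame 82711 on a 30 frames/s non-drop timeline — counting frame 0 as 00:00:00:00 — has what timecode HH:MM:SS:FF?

82711 ÷ 30 = 2757 full seconds, remainder 1 frame.
2757 s = 0 h 45 min 57 s.
Timecode: 00:45:57:01.

00:45:57:01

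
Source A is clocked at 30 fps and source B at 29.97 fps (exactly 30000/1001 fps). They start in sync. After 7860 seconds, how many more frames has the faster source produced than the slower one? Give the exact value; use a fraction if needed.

A emits 30 × 7860 = 235800 frames; B emits 30000/1001 × 7860 = 235800000/1001.
Difference = 235800/1001 frames (≈ 235.5644); B is behind A.

235800/1001 frames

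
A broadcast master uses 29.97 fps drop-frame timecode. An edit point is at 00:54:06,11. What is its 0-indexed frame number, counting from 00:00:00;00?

97293

As if non-drop at 30 labels/s: (0 × 3600 + 54 × 60 + 6) × 30 + 11 = 97391.
Minute boundaries passed: 54; those not divisible by 10: 54 − 5 = 49; dropped labels = 2 × 49 = 98.
Actual frame index = 97391 − 98 = 97293.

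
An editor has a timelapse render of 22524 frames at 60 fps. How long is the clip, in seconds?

Running time = 22524 / (60) = 375.4 s.

375.4 seconds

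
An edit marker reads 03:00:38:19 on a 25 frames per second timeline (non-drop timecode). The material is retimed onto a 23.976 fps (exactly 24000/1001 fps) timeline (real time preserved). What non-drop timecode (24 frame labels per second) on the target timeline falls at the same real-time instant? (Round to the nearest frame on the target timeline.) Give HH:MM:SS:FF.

Source frame index: (3×3600 + 0×60 + 38) × 25 + 19 = 270969.
Real time: 270969 / (25) = 270969/25 s.
Target frame: (270969/25) × (24000/1001) = 260130240/1001 ≈ 259870.370 → 259870.
At 24 labels/s: frame 259870 → 03:00:27:22.

03:00:27:22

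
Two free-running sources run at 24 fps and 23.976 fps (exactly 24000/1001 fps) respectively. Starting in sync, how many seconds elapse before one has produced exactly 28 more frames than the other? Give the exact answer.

7007/6 seconds

The gap grows by |24000/1001 − 24| = 24/1001 frames per second.
Time for a 28-frame gap: 28 ÷ (24/1001) = 7007/6 s.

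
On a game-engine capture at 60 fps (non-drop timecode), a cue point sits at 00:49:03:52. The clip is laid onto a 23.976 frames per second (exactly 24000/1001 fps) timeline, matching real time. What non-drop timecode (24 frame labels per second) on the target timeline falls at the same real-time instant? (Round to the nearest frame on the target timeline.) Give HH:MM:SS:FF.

00:49:00:22

Source frame index: (0×3600 + 49×60 + 3) × 60 + 52 = 176632.
Real time: 176632 / (60) = 44158/15 s.
Target frame: (44158/15) × (24000/1001) = 70652800/1001 ≈ 70582.218 → 70582.
At 24 labels/s: frame 70582 → 00:49:00:22.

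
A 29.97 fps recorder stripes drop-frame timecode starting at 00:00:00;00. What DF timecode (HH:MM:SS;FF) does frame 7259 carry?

00:04:02;07

Each 10-minute DF block holds 10 × 60 × 30 − 9 × 2 = 17982 frames. 7259 ÷ 17982 → 0 full blocks, remainder 7259.
Within the partial block the first minute is 1800 frames and each further minute 1798, so 4 further minute boundaries passed. Total skipped labels = 18 × 0 + 2 × 4 = 8.
Non-drop label index = 7259 + 8 = 7267; at 30 labels/s that is 00:04:02:07, i.e. DF 00:04:02;07.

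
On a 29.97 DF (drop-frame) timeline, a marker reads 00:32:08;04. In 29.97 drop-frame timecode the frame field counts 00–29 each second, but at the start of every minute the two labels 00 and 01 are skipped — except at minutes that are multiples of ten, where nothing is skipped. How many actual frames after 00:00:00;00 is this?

57786

Complete 10-minute blocks: 3, each 17982 frames → 53946.
Remaining 2 whole minutes in the current block: 1800 + 1 × 1798 = 3598 frames.
Within the current minute: 8 × 30 + 4 − 2 = 242 (labels ;00/;01 skipped at this minute). Total = 53946 + 3598 + 242 = 57786.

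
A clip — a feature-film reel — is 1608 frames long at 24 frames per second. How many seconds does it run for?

67 seconds

Running time = 1608 / (24) = 67 s.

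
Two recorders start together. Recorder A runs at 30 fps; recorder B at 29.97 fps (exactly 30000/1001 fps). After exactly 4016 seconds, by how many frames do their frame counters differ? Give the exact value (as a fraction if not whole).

120480/1001 frames

A emits 30 × 4016 = 120480 frames; B emits 30000/1001 × 4016 = 120480000/1001.
Difference = 120480/1001 frames (≈ 120.3596); B is behind A.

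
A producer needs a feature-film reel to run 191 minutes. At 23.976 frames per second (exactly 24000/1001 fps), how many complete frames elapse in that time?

191 min = 11460 s.
Frames = 11460 × 24000/1001 = 275040000/1001 ≈ 274765.2348.
Complete frames: 274765.

274765 frames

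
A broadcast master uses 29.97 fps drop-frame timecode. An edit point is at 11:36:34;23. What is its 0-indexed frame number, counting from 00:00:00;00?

Complete 10-minute blocks: 69, each 17982 frames → 1240758.
Remaining 6 whole minutes in the current block: 1800 + 5 × 1798 = 10790 frames.
Within the current minute: 34 × 30 + 23 − 2 = 1041 (labels ;00/;01 skipped at this minute). Total = 1240758 + 10790 + 1041 = 1252589.

1252589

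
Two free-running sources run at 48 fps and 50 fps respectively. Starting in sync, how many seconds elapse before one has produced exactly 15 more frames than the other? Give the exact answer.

7.5 seconds

The gap grows by |50 − 48| = 2 frames per second.
Time for a 15-frame gap: 15 ÷ (2) = 7.5 s.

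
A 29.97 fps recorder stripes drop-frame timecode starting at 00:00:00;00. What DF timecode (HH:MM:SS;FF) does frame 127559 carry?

Ten DF minutes hold 17982 frames, so frame 127559 lies in block 7 (frames 125874–143855) with 1685 frames into that block.
The block's first minute is 1800 frames and the rest 1798 each; 1685 frames reaches minute 0, so 7 × 18 + 0 × 2 = 126 labels have been skipped so far.
Adding those back, label number 127559 + 126 = 127685 at 30 labels/s is 4256 s + 5 f = 1 h 10 min 56 s frame 5, i.e. 01:10:56;05.

01:10:56;05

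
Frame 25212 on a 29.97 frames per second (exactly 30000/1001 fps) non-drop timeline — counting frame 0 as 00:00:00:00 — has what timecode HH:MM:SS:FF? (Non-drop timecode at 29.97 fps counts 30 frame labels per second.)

00:14:00:12

25212 ÷ 30 = 840 full seconds, remainder 12 frames.
840 s = 0 h 14 min 0 s.
Timecode: 00:14:00:12.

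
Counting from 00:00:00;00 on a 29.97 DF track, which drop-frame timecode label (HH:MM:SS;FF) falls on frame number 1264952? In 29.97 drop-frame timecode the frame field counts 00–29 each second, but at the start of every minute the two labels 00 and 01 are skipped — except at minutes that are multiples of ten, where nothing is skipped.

Each 10-minute DF block holds 10 × 60 × 30 − 9 × 2 = 17982 frames. 1264952 ÷ 17982 → 70 full blocks, remainder 6212.
Within the partial block the first minute is 1800 frames and each further minute 1798, so 3 further minute boundaries passed. Total skipped labels = 18 × 70 + 2 × 3 = 1266.
Non-drop label index = 1264952 + 1266 = 1266218; at 30 labels/s that is 11:43:27:08, i.e. DF 11:43:27;08.

11:43:27;08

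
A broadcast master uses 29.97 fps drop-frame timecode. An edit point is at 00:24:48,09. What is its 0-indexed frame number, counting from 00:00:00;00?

Complete 10-minute blocks: 2, each 17982 frames → 35964.
Remaining 4 whole minutes in the current block: 1800 + 3 × 1798 = 7194 frames.
Within the current minute: 48 × 30 + 9 − 2 = 1447 (labels ;00/;01 skipped at this minute). Total = 35964 + 7194 + 1447 = 44605.

44605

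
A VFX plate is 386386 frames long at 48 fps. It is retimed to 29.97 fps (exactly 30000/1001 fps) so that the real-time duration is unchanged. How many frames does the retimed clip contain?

241250 frames

Target frames = source frames × (target rate / source rate) = 386386 × (30000/1001)/(48) = 386386 × 625/1001 = 241250.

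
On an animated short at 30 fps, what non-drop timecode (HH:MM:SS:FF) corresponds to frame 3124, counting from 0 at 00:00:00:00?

3124 ÷ 30 = 104 full seconds, remainder 4 frames.
104 s = 0 h 1 min 44 s.
Timecode: 00:01:44:04.

00:01:44:04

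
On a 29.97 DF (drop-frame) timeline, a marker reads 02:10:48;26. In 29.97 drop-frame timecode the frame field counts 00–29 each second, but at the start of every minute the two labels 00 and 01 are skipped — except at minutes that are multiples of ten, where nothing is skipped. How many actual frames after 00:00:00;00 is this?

235232

As if non-drop at 30 labels/s: (2 × 3600 + 10 × 60 + 48) × 30 + 26 = 235466.
Minute boundaries passed: 130; those not divisible by 10: 130 − 13 = 117; dropped labels = 2 × 117 = 234.
Actual frame index = 235466 − 234 = 235232.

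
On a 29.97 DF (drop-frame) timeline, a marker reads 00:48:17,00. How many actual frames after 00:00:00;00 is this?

Complete 10-minute blocks: 4, each 17982 frames → 71928.
Remaining 8 whole minutes in the current block: 1800 + 7 × 1798 = 14386 frames.
Within the current minute: 17 × 30 + 0 − 2 = 508 (labels ;00/;01 skipped at this minute). Total = 71928 + 14386 + 508 = 86822.

86822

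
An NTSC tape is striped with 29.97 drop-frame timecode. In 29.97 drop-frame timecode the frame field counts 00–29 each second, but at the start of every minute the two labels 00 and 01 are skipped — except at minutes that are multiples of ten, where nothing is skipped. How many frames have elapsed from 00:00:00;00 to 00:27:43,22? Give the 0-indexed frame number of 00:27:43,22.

49862

Complete 10-minute blocks: 2, each 17982 frames → 35964.
Remaining 7 whole minutes in the current block: 1800 + 6 × 1798 = 12588 frames.
Within the current minute: 43 × 30 + 22 − 2 = 1310 (labels ;00/;01 skipped at this minute). Total = 35964 + 12588 + 1310 = 49862.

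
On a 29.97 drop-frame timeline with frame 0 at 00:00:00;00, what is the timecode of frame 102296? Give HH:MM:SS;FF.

00:56:53;08

Each 10-minute DF block holds 10 × 60 × 30 − 9 × 2 = 17982 frames. 102296 ÷ 17982 → 5 full blocks, remainder 12386.
Within the partial block the first minute is 1800 frames and each further minute 1798, so 6 further minute boundaries passed. Total skipped labels = 18 × 5 + 2 × 6 = 102.
Non-drop label index = 102296 + 102 = 102398; at 30 labels/s that is 00:56:53:08, i.e. DF 00:56:53;08.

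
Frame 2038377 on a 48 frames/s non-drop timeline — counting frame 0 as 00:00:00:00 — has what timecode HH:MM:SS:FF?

11:47:46:09

2038377 ÷ 48 = 42466 full seconds, remainder 9 frames.
42466 s = 11 h 47 min 46 s.
Timecode: 11:47:46:09.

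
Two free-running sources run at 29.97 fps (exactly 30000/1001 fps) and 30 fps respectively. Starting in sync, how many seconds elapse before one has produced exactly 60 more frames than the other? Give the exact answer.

2002 seconds

The gap grows by |30 − 30000/1001| = 30/1001 frames per second.
Time for a 60-frame gap: 60 ÷ (30/1001) = 2002 s.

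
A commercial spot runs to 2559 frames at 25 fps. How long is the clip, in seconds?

102.36 seconds

Running time = 2559 / (25) = 102.36 s.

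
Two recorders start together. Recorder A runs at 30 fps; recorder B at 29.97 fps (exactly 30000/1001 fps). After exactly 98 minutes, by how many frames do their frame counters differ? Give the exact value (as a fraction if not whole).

98 min = 5880 s.
A emits 30 × 5880 = 176400 frames; B emits 30000/1001 × 5880 = 25200000/143.
Difference = 25200/143 frames (≈ 176.2238); B is behind A.

25200/143 frames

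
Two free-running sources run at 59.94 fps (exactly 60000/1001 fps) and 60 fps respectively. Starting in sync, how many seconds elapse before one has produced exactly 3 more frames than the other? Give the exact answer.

The gap grows by |60 − 60000/1001| = 60/1001 frames per second.
Time for a 3-frame gap: 3 ÷ (60/1001) = 50.05 s.

50.05 seconds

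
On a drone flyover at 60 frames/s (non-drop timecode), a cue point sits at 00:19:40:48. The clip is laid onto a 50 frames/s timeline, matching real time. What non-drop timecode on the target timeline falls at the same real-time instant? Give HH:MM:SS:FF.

00:19:40:40

Source frame index: (0×3600 + 19×60 + 40) × 60 + 48 = 70848.
Real time: 70848 / (60) = 5904/5 s.
Target frame: (5904/5) × (50) = 59040.
At 50 labels/s: frame 59040 → 00:19:40:40.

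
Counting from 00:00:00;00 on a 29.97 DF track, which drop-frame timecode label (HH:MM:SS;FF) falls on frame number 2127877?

Each 10-minute DF block holds 10 × 60 × 30 − 9 × 2 = 17982 frames. 2127877 ÷ 17982 → 118 full blocks, remainder 6001.
Within the partial block the first minute is 1800 frames and each further minute 1798, so 3 further minute boundaries passed. Total skipped labels = 18 × 118 + 2 × 3 = 2130.
Non-drop label index = 2127877 + 2130 = 2130007; at 30 labels/s that is 19:43:20:07, i.e. DF 19:43:20;07.

19:43:20;07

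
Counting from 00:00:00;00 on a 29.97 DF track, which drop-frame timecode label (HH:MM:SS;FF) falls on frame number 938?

00:00:31;08

Each 10-minute DF block holds 10 × 60 × 30 − 9 × 2 = 17982 frames. 938 ÷ 17982 → 0 full blocks, remainder 938.
Within the partial block the first minute is 1800 frames and each further minute 1798, so 0 further minute boundaries passed. Total skipped labels = 18 × 0 + 2 × 0 = 0.
Non-drop label index = 938 + 0 = 938; at 30 labels/s that is 00:00:31:08, i.e. DF 00:00:31;08.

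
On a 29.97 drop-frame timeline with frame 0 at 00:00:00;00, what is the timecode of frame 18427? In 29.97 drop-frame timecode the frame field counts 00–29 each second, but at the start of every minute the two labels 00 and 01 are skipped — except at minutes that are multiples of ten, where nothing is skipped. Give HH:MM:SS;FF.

00:10:14;25

Each 10-minute DF block holds 10 × 60 × 30 − 9 × 2 = 17982 frames. 18427 ÷ 17982 → 1 full block, remainder 445.
Within the partial block the first minute is 1800 frames and each further minute 1798, so 0 further minute boundaries passed. Total skipped labels = 18 × 1 + 2 × 0 = 18.
Non-drop label index = 18427 + 18 = 18445; at 30 labels/s that is 00:10:14:25, i.e. DF 00:10:14;25.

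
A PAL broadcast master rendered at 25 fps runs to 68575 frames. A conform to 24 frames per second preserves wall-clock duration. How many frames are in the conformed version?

65832 frames

Target frames = source frames × (target rate / source rate) = 68575 × (24)/(25) = 68575 × 24/25 = 65832.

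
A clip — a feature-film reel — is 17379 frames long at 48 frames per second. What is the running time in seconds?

Running time = 17379 / (48) = 362.0625 s.

362.0625 seconds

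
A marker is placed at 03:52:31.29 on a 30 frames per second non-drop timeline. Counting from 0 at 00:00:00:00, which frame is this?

Total seconds to the label: (3 × 3600 + 52 × 60 + 31) = 13951.
Frame index = 13951 × 30 + 29 = 418559.

418559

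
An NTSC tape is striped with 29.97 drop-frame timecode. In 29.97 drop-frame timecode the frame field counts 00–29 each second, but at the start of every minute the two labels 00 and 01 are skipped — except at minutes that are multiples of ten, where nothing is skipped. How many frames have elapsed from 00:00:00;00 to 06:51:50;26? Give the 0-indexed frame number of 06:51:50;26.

As if non-drop at 30 labels/s: (6 × 3600 + 51 × 60 + 50) × 30 + 26 = 741326.
Minute boundaries passed: 411; those not divisible by 10: 411 − 41 = 370; dropped labels = 2 × 370 = 740.
Actual frame index = 741326 − 740 = 740586.

740586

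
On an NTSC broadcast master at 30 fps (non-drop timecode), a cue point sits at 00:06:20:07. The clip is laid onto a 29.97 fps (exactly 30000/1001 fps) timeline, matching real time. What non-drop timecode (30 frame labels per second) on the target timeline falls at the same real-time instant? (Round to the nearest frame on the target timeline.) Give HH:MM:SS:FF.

00:06:19:26

Source frame index: (0×3600 + 6×60 + 20) × 30 + 7 = 11407.
Real time: 11407 / (30) = 11407/30 s.
Target frame: (11407/30) × (30000/1001) = 1037000/91 ≈ 11395.604 → 11396.
At 30 labels/s: frame 11396 → 00:06:19:26.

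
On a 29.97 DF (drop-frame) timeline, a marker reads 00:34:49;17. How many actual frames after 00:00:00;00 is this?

62625

As if non-drop at 30 labels/s: (0 × 3600 + 34 × 60 + 49) × 30 + 17 = 62687.
Minute boundaries passed: 34; those not divisible by 10: 34 − 3 = 31; dropped labels = 2 × 31 = 62.
Actual frame index = 62687 − 62 = 62625.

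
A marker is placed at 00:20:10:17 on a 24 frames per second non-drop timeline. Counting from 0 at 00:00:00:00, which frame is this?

29057

Total seconds to the label: (0 × 3600 + 20 × 60 + 10) = 1210.
Frame index = 1210 × 24 + 17 = 29057.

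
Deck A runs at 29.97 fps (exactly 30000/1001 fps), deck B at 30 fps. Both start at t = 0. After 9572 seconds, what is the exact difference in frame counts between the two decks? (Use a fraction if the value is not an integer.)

287160/1001 frames

A emits 30000/1001 × 9572 = 287160000/1001 frames; B emits 30 × 9572 = 287160.
Difference = 287160/1001 frames (≈ 286.8731); B is ahead of A.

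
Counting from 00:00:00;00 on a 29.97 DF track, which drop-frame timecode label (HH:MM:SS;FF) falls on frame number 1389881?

Ten DF minutes hold 17982 frames, so frame 1389881 lies in block 77 (frames 1384614–1402595) with 5267 frames into that block.
The block's first minute is 1800 frames and the rest 1798 each; 5267 frames reaches minute 2, so 77 × 18 + 2 × 2 = 1390 labels have been skipped so far.
Adding those back, label number 1389881 + 1390 = 1391271 at 30 labels/s is 46375 s + 21 f = 12 h 52 min 55 s frame 21, i.e. 12:52:55;21.

12:52:55;21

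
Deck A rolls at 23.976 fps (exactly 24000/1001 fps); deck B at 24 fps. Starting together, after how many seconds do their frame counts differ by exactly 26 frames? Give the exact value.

The gap grows by |24 − 24000/1001| = 24/1001 frames per second.
Time for a 26-frame gap: 26 ÷ (24/1001) = 13013/12 s.

13013/12 seconds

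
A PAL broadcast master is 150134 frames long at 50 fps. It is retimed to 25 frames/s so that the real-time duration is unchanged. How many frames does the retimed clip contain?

Frames at target rate = 150134 × (25) / (50) = 75067.

75067 frames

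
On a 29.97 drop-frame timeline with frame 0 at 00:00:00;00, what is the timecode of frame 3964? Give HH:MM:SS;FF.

00:02:12;08

Ten DF minutes hold 17982 frames, so frame 3964 lies in block 0 (frames 0–17981) with 3964 frames into that block.
The block's first minute is 1800 frames and the rest 1798 each; 3964 frames reaches minute 2, so 0 × 18 + 2 × 2 = 4 labels have been skipped so far.
Adding those back, label number 3964 + 4 = 3968 at 30 labels/s is 132 s + 8 f = 0 h 2 min 12 s frame 8, i.e. 00:02:12;08.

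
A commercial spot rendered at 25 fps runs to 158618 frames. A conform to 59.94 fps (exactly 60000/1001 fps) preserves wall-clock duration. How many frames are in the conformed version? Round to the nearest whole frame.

Frames at target rate = 158618 × (60000/1001) / (25) = 380683200/1001 ≈ 380302.897.
Nearest whole frame: 380303.

380303 frames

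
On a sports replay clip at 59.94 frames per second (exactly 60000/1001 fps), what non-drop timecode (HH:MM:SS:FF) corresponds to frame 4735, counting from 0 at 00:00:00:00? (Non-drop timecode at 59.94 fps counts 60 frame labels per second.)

00:01:18:55

4735 ÷ 60 = 78 full seconds, remainder 55 frames.
78 s = 0 h 1 min 18 s.
Timecode: 00:01:18:55.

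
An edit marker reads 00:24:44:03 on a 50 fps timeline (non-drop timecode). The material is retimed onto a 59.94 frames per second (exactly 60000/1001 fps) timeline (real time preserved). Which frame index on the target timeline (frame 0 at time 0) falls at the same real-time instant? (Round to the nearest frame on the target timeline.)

Source frame index: (0×3600 + 24×60 + 44) × 50 + 3 = 74203.
Real time: 74203 / (50) = 74203/50 s.
Target frame: (74203/50) × (60000/1001) = 89043600/1001 ≈ 88954.645 → 88955.

frame 88955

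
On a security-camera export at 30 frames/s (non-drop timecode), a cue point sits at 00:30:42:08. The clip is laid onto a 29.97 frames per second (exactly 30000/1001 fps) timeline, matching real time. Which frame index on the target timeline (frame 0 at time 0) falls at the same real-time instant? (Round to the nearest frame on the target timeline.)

Source frame index: (0×3600 + 30×60 + 42) × 30 + 8 = 55268.
Real time: 55268 / (30) = 27634/15 s.
Target frame: (27634/15) × (30000/1001) = 55268000/1001 ≈ 55212.787 → 55213.

frame 55213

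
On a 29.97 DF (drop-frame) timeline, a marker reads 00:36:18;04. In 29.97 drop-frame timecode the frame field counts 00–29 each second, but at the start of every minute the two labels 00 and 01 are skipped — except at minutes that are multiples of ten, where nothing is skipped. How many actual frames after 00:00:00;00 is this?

As if non-drop at 30 labels/s: (0 × 3600 + 36 × 60 + 18) × 30 + 4 = 65344.
Minute boundaries passed: 36; those not divisible by 10: 36 − 3 = 33; dropped labels = 2 × 33 = 66.
Actual frame index = 65344 − 66 = 65278.

65278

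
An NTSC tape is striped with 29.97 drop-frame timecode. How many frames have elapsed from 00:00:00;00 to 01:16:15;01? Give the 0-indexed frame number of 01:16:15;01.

137113

Complete 10-minute blocks: 7, each 17982 frames → 125874.
Remaining 6 whole minutes in the current block: 1800 + 5 × 1798 = 10790 frames.
Within the current minute: 15 × 30 + 1 − 2 = 449 (labels ;00/;01 skipped at this minute). Total = 125874 + 10790 + 449 = 137113.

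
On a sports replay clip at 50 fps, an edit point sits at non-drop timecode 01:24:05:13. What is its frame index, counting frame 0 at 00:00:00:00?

252263

Total seconds to the label: (1 × 3600 + 24 × 60 + 5) = 5045.
Frame index = 5045 × 50 + 13 = 252263.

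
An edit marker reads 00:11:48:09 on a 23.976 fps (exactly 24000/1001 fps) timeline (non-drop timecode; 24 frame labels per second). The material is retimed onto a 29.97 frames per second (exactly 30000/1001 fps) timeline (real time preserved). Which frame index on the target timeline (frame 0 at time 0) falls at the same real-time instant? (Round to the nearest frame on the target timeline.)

frame 21251

Source frame index: (0×3600 + 11×60 + 48) × 24 + 9 = 17001.
Real time: 17001 / (24000/1001) = 5672667/8000 s.
Target frame: (5672667/8000) × (30000/1001) = 85005/4 ≈ 21251.250 → 21251.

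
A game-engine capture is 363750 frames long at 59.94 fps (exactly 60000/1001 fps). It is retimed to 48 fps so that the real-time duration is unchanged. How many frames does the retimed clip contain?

Target frames = source frames × (target rate / source rate) = 363750 × (48)/(60000/1001) = 363750 × 1001/1250 = 291291.

291291 frames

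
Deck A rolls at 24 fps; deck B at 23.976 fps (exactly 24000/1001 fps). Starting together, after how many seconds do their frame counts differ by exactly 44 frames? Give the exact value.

The gap grows by |24000/1001 − 24| = 24/1001 frames per second.
Time for a 44-frame gap: 44 ÷ (24/1001) = 11011/6 s.

11011/6 seconds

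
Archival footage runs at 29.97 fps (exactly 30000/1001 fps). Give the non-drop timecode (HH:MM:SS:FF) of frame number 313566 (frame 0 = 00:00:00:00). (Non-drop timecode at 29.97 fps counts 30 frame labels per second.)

02:54:12:06

313566 ÷ 30 = 10452 full seconds, remainder 6 frames.
10452 s = 2 h 54 min 12 s.
Timecode: 02:54:12:06.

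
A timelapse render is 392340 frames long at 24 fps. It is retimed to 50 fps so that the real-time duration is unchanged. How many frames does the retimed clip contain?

817375 frames

Target frames = source frames × (target rate / source rate) = 392340 × (50)/(24) = 392340 × 25/12 = 817375.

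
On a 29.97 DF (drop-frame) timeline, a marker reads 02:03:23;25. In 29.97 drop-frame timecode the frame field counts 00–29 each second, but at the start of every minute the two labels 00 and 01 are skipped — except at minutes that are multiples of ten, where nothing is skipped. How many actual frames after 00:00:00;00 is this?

As if non-drop at 30 labels/s: (2 × 3600 + 3 × 60 + 23) × 30 + 25 = 222115.
Minute boundaries passed: 123; those not divisible by 10: 123 − 12 = 111; dropped labels = 2 × 111 = 222.
Actual frame index = 222115 − 222 = 221893.

221893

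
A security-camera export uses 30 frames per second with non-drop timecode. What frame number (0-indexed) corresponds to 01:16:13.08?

137198

Total seconds to the label: (1 × 3600 + 16 × 60 + 13) = 4573.
Frame index = 4573 × 30 + 8 = 137198.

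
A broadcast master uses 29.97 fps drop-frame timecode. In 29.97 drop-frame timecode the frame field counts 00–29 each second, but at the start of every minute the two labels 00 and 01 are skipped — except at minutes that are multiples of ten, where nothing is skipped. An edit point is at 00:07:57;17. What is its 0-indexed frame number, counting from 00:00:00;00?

14313

Complete 10-minute blocks: 0, each 17982 frames → 0.
Remaining 7 whole minutes in the current block: 1800 + 6 × 1798 = 12588 frames.
Within the current minute: 57 × 30 + 17 − 2 = 1725 (labels ;00/;01 skipped at this minute). Total = 0 + 12588 + 1725 = 14313.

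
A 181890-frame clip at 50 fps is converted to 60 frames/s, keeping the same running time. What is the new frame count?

Target frames = source frames × (target rate / source rate) = 181890 × (60)/(50) = 181890 × 6/5 = 218268.

218268 frames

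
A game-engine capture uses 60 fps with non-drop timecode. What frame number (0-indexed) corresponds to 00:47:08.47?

frame 169727

Total seconds to the label: (0 × 3600 + 47 × 60 + 8) = 2828.
Frame index = 2828 × 60 + 47 = 169727.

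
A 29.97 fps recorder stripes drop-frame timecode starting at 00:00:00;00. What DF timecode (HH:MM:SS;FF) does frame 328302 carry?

Ten DF minutes hold 17982 frames, so frame 328302 lies in block 18 (frames 323676–341657) with 4626 frames into that block.
The block's first minute is 1800 frames and the rest 1798 each; 4626 frames reaches minute 2, so 18 × 18 + 2 × 2 = 328 labels have been skipped so far.
Adding those back, label number 328302 + 328 = 328630 at 30 labels/s is 10954 s + 10 f = 3 h 2 min 34 s frame 10, i.e. 03:02:34;10.

03:02:34;10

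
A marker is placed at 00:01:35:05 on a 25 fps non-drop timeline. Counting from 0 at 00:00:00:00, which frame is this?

Total seconds to the label: (0 × 3600 + 1 × 60 + 35) = 95.
Frame index = 95 × 25 + 5 = 2380.

2380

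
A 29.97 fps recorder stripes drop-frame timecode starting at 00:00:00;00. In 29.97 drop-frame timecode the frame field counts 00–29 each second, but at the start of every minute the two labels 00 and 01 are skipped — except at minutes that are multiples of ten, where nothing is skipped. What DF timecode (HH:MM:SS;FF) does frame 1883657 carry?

17:27:31;13

Ten DF minutes hold 17982 frames, so frame 1883657 lies in block 104 (frames 1870128–1888109) with 13529 frames into that block.
The block's first minute is 1800 frames and the rest 1798 each; 13529 frames reaches minute 7, so 104 × 18 + 7 × 2 = 1886 labels have been skipped so far.
Adding those back, label number 1883657 + 1886 = 1885543 at 30 labels/s is 62851 s + 13 f = 17 h 27 min 31 s frame 13, i.e. 17:27:31;13.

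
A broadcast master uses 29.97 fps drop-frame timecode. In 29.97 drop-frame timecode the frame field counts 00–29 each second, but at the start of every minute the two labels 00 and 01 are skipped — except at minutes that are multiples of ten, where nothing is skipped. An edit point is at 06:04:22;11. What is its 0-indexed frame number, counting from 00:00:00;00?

655215

Complete 10-minute blocks: 36, each 17982 frames → 647352.
Remaining 4 whole minutes in the current block: 1800 + 3 × 1798 = 7194 frames.
Within the current minute: 22 × 30 + 11 − 2 = 669 (labels ;00/;01 skipped at this minute). Total = 647352 + 7194 + 669 = 655215.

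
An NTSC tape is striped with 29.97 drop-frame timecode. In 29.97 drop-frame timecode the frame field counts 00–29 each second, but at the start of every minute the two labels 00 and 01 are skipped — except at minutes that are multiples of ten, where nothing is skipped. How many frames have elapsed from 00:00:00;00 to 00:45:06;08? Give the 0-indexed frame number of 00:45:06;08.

81106

As if non-drop at 30 labels/s: (0 × 3600 + 45 × 60 + 6) × 30 + 8 = 81188.
Minute boundaries passed: 45; those not divisible by 10: 45 − 4 = 41; dropped labels = 2 × 41 = 82.
Actual frame index = 81188 − 82 = 81106.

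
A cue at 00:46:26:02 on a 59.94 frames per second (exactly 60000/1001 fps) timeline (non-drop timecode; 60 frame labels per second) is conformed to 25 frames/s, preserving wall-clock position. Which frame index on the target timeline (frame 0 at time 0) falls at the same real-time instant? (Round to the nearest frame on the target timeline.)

Source frame index: (0×3600 + 46×60 + 26) × 60 + 2 = 167162.
Real time: 167162 / (60000/1001) = 83664581/30000 s.
Target frame: (83664581/30000) × (25) = 83664581/1200 ≈ 69720.484 → 69720.

frame 69720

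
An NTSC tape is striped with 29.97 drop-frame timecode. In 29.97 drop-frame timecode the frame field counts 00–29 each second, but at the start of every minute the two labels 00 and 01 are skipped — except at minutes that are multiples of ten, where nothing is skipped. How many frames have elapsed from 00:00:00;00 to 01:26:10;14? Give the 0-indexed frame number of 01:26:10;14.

154958

Complete 10-minute blocks: 8, each 17982 frames → 143856.
Remaining 6 whole minutes in the current block: 1800 + 5 × 1798 = 10790 frames.
Within the current minute: 10 × 30 + 14 − 2 = 312 (labels ;00/;01 skipped at this minute). Total = 143856 + 10790 + 312 = 154958.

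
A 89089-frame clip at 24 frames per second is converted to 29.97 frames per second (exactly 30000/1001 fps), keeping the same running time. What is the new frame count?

111250 frames

Target frames = source frames × (target rate / source rate) = 89089 × (30000/1001)/(24) = 89089 × 1250/1001 = 111250.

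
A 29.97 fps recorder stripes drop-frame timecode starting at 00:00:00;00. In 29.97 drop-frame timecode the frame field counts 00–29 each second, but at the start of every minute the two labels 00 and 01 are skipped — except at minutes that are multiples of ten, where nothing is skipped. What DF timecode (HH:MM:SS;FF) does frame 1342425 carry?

12:26:32;09

Each 10-minute DF block holds 10 × 60 × 30 − 9 × 2 = 17982 frames. 1342425 ÷ 17982 → 74 full blocks, remainder 11757.
Within the partial block the first minute is 1800 frames and each further minute 1798, so 6 further minute boundaries passed. Total skipped labels = 18 × 74 + 2 × 6 = 1344.
Non-drop label index = 1342425 + 1344 = 1343769; at 30 labels/s that is 12:26:32:09, i.e. DF 12:26:32;09.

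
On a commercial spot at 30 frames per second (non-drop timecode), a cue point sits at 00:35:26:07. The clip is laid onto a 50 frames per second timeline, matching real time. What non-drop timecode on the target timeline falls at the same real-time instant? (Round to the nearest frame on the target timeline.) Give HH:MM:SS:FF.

Source frame index: (0×3600 + 35×60 + 26) × 30 + 7 = 63787.
Real time: 63787 / (30) = 63787/30 s.
Target frame: (63787/30) × (50) = 318935/3 ≈ 106311.667 → 106312.
At 50 labels/s: frame 106312 → 00:35:26:12.

00:35:26:12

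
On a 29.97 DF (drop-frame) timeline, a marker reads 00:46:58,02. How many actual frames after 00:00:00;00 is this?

Complete 10-minute blocks: 4, each 17982 frames → 71928.
Remaining 6 whole minutes in the current block: 1800 + 5 × 1798 = 10790 frames.
Within the current minute: 58 × 30 + 2 − 2 = 1740 (labels ;00/;01 skipped at this minute). Total = 71928 + 10790 + 1740 = 84458.

84458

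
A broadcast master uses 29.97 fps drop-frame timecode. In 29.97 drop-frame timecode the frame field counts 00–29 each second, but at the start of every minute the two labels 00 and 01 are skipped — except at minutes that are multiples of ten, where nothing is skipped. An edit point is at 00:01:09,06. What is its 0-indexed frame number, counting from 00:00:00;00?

Complete 10-minute blocks: 0, each 17982 frames → 0.
Remaining 1 whole minute in the current block: 1800 + 0 × 1798 = 1800 frames.
Within the current minute: 9 × 30 + 6 − 2 = 274 (labels ;00/;01 skipped at this minute). Total = 0 + 1800 + 274 = 2074.

2074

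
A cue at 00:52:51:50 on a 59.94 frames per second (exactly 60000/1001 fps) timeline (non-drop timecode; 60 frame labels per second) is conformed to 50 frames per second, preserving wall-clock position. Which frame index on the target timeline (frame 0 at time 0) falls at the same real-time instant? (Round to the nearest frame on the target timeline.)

frame 158750

Source frame index: (0×3600 + 52×60 + 51) × 60 + 50 = 190310.
Real time: 190310 / (60000/1001) = 19050031/6000 s.
Target frame: (19050031/6000) × (50) = 19050031/120 ≈ 158750.258 → 158750.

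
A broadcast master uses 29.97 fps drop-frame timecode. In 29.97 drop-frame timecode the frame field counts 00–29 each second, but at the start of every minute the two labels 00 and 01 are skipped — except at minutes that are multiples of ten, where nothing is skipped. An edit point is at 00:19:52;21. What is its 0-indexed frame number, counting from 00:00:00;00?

Complete 10-minute blocks: 1, each 17982 frames → 17982.
Remaining 9 whole minutes in the current block: 1800 + 8 × 1798 = 16184 frames.
Within the current minute: 52 × 30 + 21 − 2 = 1579 (labels ;00/;01 skipped at this minute). Total = 17982 + 16184 + 1579 = 35745.

35745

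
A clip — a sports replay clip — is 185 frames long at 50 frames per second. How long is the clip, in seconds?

3.7 seconds

Running time = 185 / (50) = 3.7 s.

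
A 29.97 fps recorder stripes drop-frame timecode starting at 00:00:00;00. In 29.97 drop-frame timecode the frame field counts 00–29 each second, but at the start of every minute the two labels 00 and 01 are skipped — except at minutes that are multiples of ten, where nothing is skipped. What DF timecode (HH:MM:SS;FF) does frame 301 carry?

00:00:10;01

Each 10-minute DF block holds 10 × 60 × 30 − 9 × 2 = 17982 frames. 301 ÷ 17982 → 0 full blocks, remainder 301.
Within the partial block the first minute is 1800 frames and each further minute 1798, so 0 further minute boundaries passed. Total skipped labels = 18 × 0 + 2 × 0 = 0.
Non-drop label index = 301 + 0 = 301; at 30 labels/s that is 00:00:10:01, i.e. DF 00:00:10;01.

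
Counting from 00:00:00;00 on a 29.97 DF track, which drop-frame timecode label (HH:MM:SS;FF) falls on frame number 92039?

Ten DF minutes hold 17982 frames, so frame 92039 lies in block 5 (frames 89910–107891) with 2129 frames into that block.
The block's first minute is 1800 frames and the rest 1798 each; 2129 frames reaches minute 1, so 5 × 18 + 1 × 2 = 92 labels have been skipped so far.
Adding those back, label number 92039 + 92 = 92131 at 30 labels/s is 3071 s + 1 f = 0 h 51 min 11 s frame 1, i.e. 00:51:11;01.

00:51:11;01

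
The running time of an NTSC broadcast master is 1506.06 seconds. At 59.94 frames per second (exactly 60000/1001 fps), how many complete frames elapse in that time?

Frames = 1506.06 × 60000/1001 = 90363600/1001 ≈ 90273.3267.
Complete frames: 90273.

90273 frames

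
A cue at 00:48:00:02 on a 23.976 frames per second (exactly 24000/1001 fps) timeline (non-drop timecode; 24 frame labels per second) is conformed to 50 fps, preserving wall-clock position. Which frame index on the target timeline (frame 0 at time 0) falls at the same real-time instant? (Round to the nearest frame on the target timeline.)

Source frame index: (0×3600 + 48×60 + 0) × 24 + 2 = 69122.
Real time: 69122 / (24000/1001) = 34595561/12000 s.
Target frame: (34595561/12000) × (50) = 34595561/240 ≈ 144148.171 → 144148.

frame 144148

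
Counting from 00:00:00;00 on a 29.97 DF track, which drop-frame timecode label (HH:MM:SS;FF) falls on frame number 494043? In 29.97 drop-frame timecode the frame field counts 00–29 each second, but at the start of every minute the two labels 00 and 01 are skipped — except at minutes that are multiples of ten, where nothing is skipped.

Each 10-minute DF block holds 10 × 60 × 30 − 9 × 2 = 17982 frames. 494043 ÷ 17982 → 27 full blocks, remainder 8529.
Within the partial block the first minute is 1800 frames and each further minute 1798, so 4 further minute boundaries passed. Total skipped labels = 18 × 27 + 2 × 4 = 494.
Non-drop label index = 494043 + 494 = 494537; at 30 labels/s that is 04:34:44:17, i.e. DF 04:34:44;17.

04:34:44;17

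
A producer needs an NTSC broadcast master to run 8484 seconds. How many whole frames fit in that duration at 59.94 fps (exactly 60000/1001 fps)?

508531 frames

Frames = 8484 × 60000/1001 = 72720000/143 ≈ 508531.4685.
Complete frames: 508531.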